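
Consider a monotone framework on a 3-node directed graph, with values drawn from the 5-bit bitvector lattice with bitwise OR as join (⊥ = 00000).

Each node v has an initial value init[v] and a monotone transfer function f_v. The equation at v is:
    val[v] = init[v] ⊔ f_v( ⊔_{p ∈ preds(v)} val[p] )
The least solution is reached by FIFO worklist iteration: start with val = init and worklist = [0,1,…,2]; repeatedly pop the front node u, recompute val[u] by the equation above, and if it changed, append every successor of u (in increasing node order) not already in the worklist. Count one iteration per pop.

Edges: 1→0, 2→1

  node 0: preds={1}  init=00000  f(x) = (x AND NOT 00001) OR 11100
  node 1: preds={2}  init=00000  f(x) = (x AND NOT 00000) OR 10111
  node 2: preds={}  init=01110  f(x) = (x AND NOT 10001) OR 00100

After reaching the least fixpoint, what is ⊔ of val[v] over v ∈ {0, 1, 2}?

11111

Trace (4 dequeues):
  [1] u=0 | in 00000 | out 11100 | prev 00000 | push {}
  [2] u=1 | in 01110 | out 11111 | prev 00000 | push {0}
  [3] u=2 | in 00000 | out 01110 | ==
  [4] u=0 | in 11111 | out 11110 | prev 11100 | push {}

Converged values:
  [0] 11110
  [1] 11111
  [2] 01110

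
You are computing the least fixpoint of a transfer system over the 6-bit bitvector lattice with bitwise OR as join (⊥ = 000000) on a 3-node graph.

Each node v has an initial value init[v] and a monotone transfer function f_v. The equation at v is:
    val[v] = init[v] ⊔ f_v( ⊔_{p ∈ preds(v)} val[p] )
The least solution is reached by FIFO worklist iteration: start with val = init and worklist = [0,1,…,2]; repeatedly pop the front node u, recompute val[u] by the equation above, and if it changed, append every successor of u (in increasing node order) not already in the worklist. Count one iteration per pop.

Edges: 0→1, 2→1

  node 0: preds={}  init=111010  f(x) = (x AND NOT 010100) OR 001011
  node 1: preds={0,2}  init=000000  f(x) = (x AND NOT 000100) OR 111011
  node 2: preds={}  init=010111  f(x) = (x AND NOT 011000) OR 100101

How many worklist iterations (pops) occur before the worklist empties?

Worklist (4 pops):
  #1 pop 0: in=000000 → 111011 (was 111010); enqueue []
  #2 pop 1: in=111111 → 111011 (was 000000); enqueue []
  #3 pop 2: in=000000 → 110111 (was 010111); enqueue [1]
  #4 pop 1: in=111111 → 111011 (no change)

Fixpoint:
  val[0] = 111011
  val[1] = 111011
  val[2] = 110111

4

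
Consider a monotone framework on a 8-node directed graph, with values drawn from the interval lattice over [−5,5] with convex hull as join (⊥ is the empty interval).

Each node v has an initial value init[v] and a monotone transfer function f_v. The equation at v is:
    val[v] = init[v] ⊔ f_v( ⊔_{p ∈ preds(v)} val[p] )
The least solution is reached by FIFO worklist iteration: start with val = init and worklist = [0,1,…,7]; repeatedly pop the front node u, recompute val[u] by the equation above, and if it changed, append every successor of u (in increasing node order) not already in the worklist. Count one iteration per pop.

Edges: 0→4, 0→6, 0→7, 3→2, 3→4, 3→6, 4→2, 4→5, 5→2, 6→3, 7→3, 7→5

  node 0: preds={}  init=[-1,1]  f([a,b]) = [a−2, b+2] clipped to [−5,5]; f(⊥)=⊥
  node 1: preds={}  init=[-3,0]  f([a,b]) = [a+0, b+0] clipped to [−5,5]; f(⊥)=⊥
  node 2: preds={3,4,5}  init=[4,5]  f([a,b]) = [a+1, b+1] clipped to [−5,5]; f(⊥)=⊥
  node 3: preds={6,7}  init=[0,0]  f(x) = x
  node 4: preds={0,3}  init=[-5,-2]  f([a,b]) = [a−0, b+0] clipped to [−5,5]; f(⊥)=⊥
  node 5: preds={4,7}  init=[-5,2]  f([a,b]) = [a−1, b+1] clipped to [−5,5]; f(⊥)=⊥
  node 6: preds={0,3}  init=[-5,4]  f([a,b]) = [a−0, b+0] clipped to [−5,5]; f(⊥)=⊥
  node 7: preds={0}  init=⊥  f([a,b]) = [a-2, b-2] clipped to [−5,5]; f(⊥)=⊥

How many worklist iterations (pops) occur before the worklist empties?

Trace (11 dequeues):
  [1] u=0 | in ⊥ | out [-1,1] | ==
  [2] u=1 | in ⊥ | out [-3,0] | ==
  [3] u=2 | in [-5,2] | out [-4,5] | prev [4,5] | push {}
  [4] u=3 | in [-5,4] | out [-5,4] | prev [0,0] | push {2}
  [5] u=4 | in [-5,4] | out [-5,4] | prev [-5,-2] | push {}
  [6] u=5 | in [-5,4] | out [-5,5] | prev [-5,2] | push {}
  [7] u=6 | in [-5,4] | out [-5,4] | ==
  [8] u=7 | in [-1,1] | out [-3,-1] | prev ⊥ | push {3,5}
  [9] u=2 | in [-5,5] | out [-4,5] | ==
  [10] u=3 | in [-5,4] | out [-5,4] | ==
  [11] u=5 | in [-5,4] | out [-5,5] | ==

Converged values:
  [0] [-1,1]
  [1] [-3,0]
  [2] [-4,5]
  [3] [-5,4]
  [4] [-5,4]
  [5] [-5,5]
  [6] [-5,4]
  [7] [-3,-1]

11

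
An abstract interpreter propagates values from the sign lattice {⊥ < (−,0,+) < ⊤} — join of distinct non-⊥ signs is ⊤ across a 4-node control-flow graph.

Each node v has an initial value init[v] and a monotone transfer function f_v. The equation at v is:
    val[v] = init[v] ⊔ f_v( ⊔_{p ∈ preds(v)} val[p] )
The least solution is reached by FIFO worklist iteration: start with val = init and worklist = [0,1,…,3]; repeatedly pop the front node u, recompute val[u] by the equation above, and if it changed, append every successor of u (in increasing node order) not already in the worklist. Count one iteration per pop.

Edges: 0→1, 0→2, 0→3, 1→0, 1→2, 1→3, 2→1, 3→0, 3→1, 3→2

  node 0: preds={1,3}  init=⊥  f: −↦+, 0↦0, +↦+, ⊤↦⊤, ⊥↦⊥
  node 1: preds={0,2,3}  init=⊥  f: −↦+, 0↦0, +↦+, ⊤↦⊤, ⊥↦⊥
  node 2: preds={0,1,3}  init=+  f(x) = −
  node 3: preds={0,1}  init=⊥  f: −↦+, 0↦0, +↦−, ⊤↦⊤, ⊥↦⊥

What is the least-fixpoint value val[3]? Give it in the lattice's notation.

⊤

Worklist (11 pops):
  #1 pop 0: in=⊥ → ⊥ (no change)
  #2 pop 1: in=+ → + (was ⊥); enqueue [0]
  #3 pop 2: in=+ → ⊤ (was +); enqueue [1]
  #4 pop 3: in=+ → − (was ⊥); enqueue [2]
  #5 pop 0: in=⊤ → ⊤ (was ⊥); enqueue [3]
  #6 pop 1: in=⊤ → ⊤ (was +); enqueue [0]
  #7 pop 2: in=⊤ → ⊤ (no change)
  #8 pop 3: in=⊤ → ⊤ (was −); enqueue [1,2]
  #9 pop 0: in=⊤ → ⊤ (no change)
  #10 pop 1: in=⊤ → ⊤ (no change)
  #11 pop 2: in=⊤ → ⊤ (no change)

Fixpoint:
  val[0] = ⊤
  val[1] = ⊤
  val[2] = ⊤
  val[3] = ⊤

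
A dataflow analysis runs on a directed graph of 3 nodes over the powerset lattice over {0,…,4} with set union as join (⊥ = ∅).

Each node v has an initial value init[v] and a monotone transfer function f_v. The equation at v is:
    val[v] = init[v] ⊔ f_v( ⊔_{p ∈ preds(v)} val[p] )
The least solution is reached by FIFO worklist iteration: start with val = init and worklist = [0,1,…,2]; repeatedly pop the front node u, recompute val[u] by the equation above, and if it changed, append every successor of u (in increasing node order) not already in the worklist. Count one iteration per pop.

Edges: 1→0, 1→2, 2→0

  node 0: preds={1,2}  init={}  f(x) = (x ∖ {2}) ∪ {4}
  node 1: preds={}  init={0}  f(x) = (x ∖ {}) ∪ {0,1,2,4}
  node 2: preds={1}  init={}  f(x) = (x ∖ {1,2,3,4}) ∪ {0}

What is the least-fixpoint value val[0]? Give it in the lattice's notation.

Iteration log — 4 steps:
  step 1. node 0  ⊔preds={0}  new={0,4}  old={}  +wl: 
  step 2. node 1  ⊔preds={}  new={0,1,2,4}  old={0}  +wl: 0
  step 3. node 2  ⊔preds={0,1,2,4}  new={0}  old={}  +wl: 
  step 4. node 0  ⊔preds={0,1,2,4}  new={0,1,4}  old={0,4}  +wl: 

Least fixpoint reached:
  node 0: {0,1,4}
  node 1: {0,1,2,4}
  node 2: {0}

{0,1,4}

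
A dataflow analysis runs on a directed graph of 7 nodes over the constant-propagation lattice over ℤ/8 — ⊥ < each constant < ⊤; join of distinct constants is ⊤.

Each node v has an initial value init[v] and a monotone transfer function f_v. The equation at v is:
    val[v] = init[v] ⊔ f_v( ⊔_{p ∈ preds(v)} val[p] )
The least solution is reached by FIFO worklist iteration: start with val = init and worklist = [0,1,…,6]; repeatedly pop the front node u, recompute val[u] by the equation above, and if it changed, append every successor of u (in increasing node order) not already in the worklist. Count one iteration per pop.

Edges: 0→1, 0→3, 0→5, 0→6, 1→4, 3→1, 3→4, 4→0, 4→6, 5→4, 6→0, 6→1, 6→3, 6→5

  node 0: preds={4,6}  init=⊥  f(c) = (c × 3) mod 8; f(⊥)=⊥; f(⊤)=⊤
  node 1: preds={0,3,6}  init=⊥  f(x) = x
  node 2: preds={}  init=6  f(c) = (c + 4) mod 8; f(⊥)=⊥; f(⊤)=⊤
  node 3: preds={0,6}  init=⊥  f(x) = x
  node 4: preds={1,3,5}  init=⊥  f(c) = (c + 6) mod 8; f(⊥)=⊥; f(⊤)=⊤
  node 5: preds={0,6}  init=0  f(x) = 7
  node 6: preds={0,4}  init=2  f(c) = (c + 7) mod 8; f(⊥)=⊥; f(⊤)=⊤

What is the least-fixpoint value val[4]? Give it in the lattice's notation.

⊤

Worklist (14 pops):
  #1 pop 0: in=2 → 6 (was ⊥); enqueue []
  #2 pop 1: in=⊤ → ⊤ (was ⊥); enqueue []
  #3 pop 2: in=⊥ → 6 (no change)
  #4 pop 3: in=⊤ → ⊤ (was ⊥); enqueue [1]
  #5 pop 4: in=⊤ → ⊤ (was ⊥); enqueue [0]
  #6 pop 5: in=⊤ → ⊤ (was 0); enqueue [4]
  #7 pop 6: in=⊤ → ⊤ (was 2); enqueue [3,5]
  #8 pop 1: in=⊤ → ⊤ (no change)
  #9 pop 0: in=⊤ → ⊤ (was 6); enqueue [1,6]
  #10 pop 4: in=⊤ → ⊤ (no change)
  #11 pop 3: in=⊤ → ⊤ (no change)
  #12 pop 5: in=⊤ → ⊤ (no change)
  #13 pop 1: in=⊤ → ⊤ (no change)
  #14 pop 6: in=⊤ → ⊤ (no change)

Fixpoint:
  val[0] = ⊤
  val[1] = ⊤
  val[2] = 6
  val[3] = ⊤
  val[4] = ⊤
  val[5] = ⊤
  val[6] = ⊤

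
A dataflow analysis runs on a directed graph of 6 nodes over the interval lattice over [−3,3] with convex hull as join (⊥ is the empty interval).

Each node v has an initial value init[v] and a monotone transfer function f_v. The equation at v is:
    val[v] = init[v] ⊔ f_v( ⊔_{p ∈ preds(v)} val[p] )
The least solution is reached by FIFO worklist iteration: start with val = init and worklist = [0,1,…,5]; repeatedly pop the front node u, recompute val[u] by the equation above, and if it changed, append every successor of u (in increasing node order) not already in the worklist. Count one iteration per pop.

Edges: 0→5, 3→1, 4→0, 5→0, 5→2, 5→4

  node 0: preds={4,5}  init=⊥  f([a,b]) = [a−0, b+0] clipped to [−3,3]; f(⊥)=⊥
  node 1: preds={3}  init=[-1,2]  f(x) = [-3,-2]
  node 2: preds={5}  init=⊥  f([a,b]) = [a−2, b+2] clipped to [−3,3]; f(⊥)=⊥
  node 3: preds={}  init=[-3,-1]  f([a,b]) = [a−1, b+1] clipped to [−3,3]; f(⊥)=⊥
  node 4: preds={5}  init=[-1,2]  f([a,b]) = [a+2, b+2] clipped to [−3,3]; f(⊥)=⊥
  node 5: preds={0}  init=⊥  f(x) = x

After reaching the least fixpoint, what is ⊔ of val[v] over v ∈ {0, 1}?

Trace (14 dequeues):
  [1] u=0 | in [-1,2] | out [-1,2] | prev ⊥ | push {}
  [2] u=1 | in [-3,-1] | out [-3,2] | prev [-1,2] | push {}
  [3] u=2 | in ⊥ | out ⊥ | ==
  [4] u=3 | in ⊥ | out [-3,-1] | ==
  [5] u=4 | in ⊥ | out [-1,2] | ==
  [6] u=5 | in [-1,2] | out [-1,2] | prev ⊥ | push {0,2,4}
  [7] u=0 | in [-1,2] | out [-1,2] | ==
  [8] u=2 | in [-1,2] | out [-3,3] | prev ⊥ | push {}
  [9] u=4 | in [-1,2] | out [-1,3] | prev [-1,2] | push {0}
  [10] u=0 | in [-1,3] | out [-1,3] | prev [-1,2] | push {5}
  [11] u=5 | in [-1,3] | out [-1,3] | prev [-1,2] | push {0,2,4}
  [12] u=0 | in [-1,3] | out [-1,3] | ==
  [13] u=2 | in [-1,3] | out [-3,3] | ==
  [14] u=4 | in [-1,3] | out [-1,3] | ==

Converged values:
  [0] [-1,3]
  [1] [-3,2]
  [2] [-3,3]
  [3] [-3,-1]
  [4] [-1,3]
  [5] [-1,3]

[-3,3]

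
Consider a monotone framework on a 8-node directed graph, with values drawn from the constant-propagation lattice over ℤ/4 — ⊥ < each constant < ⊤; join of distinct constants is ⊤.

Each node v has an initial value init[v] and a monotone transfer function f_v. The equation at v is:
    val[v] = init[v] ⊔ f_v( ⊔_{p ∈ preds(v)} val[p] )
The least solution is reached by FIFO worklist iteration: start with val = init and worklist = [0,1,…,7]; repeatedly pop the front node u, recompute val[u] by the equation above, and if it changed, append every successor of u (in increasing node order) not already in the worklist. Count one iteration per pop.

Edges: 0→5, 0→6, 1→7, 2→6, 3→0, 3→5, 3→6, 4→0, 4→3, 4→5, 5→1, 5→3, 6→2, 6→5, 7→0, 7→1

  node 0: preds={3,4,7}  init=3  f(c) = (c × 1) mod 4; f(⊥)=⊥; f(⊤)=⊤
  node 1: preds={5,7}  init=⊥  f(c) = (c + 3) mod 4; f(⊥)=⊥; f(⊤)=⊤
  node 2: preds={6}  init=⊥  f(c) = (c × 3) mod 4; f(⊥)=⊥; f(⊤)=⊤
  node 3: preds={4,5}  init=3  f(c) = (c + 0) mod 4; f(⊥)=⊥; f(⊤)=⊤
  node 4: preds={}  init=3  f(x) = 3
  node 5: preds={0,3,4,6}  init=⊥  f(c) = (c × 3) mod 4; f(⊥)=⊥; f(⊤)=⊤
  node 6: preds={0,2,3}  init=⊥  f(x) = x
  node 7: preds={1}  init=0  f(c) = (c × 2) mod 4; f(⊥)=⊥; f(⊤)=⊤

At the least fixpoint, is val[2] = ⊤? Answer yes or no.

Iteration log — 15 steps:
  step 1. node 0  ⊔preds=⊤  new=⊤  old=3  +wl: 
  step 2. node 1  ⊔preds=0  new=3  old=⊥  +wl: 
  step 3. node 2  ⊔preds=⊥  new=⊥  stable
  step 4. node 3  ⊔preds=3  new=3  stable
  step 5. node 4  ⊔preds=⊥  new=3  stable
  step 6. node 5  ⊔preds=⊤  new=⊤  old=⊥  +wl: 1,3
  step 7. node 6  ⊔preds=⊤  new=⊤  old=⊥  +wl: 2,5
  step 8. node 7  ⊔preds=3  new=⊤  old=0  +wl: 0
  step 9. node 1  ⊔preds=⊤  new=⊤  old=3  +wl: 7
  step 10. node 3  ⊔preds=⊤  new=⊤  old=3  +wl: 6
  step 11. node 2  ⊔preds=⊤  new=⊤  old=⊥  +wl: 
  step 12. node 5  ⊔preds=⊤  new=⊤  stable
  step 13. node 0  ⊔preds=⊤  new=⊤  stable
  step 14. node 7  ⊔preds=⊤  new=⊤  stable
  step 15. node 6  ⊔preds=⊤  new=⊤  stable

Least fixpoint reached:
  node 0: ⊤
  node 1: ⊤
  node 2: ⊤
  node 3: ⊤
  node 4: 3
  node 5: ⊤
  node 6: ⊤
  node 7: ⊤

yes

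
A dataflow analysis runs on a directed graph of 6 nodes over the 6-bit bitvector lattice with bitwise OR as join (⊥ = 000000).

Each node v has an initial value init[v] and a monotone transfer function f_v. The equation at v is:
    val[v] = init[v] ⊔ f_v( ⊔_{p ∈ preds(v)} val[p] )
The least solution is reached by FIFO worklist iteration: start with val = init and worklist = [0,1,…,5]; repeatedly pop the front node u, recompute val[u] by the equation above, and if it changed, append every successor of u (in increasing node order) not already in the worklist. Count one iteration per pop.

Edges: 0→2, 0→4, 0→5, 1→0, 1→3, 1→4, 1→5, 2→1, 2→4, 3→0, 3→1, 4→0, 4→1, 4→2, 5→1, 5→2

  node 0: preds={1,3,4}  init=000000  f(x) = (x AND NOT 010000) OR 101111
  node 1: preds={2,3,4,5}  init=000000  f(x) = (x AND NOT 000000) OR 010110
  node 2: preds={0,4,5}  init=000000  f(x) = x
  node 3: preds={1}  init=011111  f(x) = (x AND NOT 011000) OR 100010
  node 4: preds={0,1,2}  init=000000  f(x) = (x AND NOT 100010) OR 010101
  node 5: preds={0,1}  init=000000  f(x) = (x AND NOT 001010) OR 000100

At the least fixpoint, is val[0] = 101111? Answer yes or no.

yes

Trace (14 dequeues):
  [1] u=0 | in 011111 | out 101111 | prev 000000 | push {}
  [2] u=1 | in 011111 | out 011111 | prev 000000 | push {0}
  [3] u=2 | in 101111 | out 101111 | prev 000000 | push {1}
  [4] u=3 | in 011111 | out 111111 | prev 011111 | push {}
  [5] u=4 | in 111111 | out 011101 | prev 000000 | push {2}
  [6] u=5 | in 111111 | out 110101 | prev 000000 | push {}
  [7] u=0 | in 111111 | out 101111 | ==
  [8] u=1 | in 111111 | out 111111 | prev 011111 | push {0,3,4,5}
  [9] u=2 | in 111111 | out 111111 | prev 101111 | push {1}
  [10] u=0 | in 111111 | out 101111 | ==
  [11] u=3 | in 111111 | out 111111 | ==
  [12] u=4 | in 111111 | out 011101 | ==
  [13] u=5 | in 111111 | out 110101 | ==
  [14] u=1 | in 111111 | out 111111 | ==

Converged values:
  [0] 101111
  [1] 111111
  [2] 111111
  [3] 111111
  [4] 011101
  [5] 110101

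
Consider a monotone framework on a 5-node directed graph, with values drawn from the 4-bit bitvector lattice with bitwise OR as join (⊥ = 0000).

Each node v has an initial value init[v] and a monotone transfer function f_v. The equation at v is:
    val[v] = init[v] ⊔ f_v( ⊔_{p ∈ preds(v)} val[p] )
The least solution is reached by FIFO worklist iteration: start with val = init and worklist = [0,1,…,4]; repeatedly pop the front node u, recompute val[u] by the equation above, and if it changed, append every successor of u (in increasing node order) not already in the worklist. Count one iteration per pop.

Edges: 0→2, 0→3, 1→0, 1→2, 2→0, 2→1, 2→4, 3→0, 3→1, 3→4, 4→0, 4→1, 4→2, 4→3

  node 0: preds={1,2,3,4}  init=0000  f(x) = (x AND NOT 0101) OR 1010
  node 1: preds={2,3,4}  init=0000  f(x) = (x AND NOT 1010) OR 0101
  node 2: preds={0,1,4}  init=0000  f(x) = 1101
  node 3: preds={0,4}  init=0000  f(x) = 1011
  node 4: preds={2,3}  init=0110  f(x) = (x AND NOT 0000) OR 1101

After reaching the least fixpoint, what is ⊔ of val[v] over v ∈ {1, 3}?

Iteration log — 9 steps:
  step 1. node 0  ⊔preds=0110  new=1010  old=0000  +wl: 
  step 2. node 1  ⊔preds=0110  new=0101  old=0000  +wl: 0
  step 3. node 2  ⊔preds=1111  new=1101  old=0000  +wl: 1
  step 4. node 3  ⊔preds=1110  new=1011  old=0000  +wl: 
  step 5. node 4  ⊔preds=1111  new=1111  old=0110  +wl: 2,3
  step 6. node 0  ⊔preds=1111  new=1010  stable
  step 7. node 1  ⊔preds=1111  new=0101  stable
  step 8. node 2  ⊔preds=1111  new=1101  stable
  step 9. node 3  ⊔preds=1111  new=1011  stable

Least fixpoint reached:
  node 0: 1010
  node 1: 0101
  node 2: 1101
  node 3: 1011
  node 4: 1111

1111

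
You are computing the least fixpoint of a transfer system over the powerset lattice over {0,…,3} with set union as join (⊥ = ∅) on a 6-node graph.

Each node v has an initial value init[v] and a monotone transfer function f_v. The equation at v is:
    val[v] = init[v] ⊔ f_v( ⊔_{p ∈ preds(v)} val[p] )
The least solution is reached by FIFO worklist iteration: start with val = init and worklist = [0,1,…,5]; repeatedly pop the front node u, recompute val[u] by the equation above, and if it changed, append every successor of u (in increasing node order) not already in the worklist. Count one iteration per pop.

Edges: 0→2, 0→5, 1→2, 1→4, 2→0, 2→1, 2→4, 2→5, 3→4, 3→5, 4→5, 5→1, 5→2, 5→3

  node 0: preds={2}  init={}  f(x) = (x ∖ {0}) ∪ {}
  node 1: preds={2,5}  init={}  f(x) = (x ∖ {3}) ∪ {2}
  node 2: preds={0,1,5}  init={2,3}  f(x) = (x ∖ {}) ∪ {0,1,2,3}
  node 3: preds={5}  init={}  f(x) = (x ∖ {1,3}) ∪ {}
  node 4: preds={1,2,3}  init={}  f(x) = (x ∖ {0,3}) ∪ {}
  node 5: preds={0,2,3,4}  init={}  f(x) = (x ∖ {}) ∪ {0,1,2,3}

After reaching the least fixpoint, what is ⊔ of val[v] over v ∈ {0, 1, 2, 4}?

Trace (12 dequeues):
  [1] u=0 | in {2,3} | out {2,3} | prev {} | push {}
  [2] u=1 | in {2,3} | out {2} | prev {} | push {}
  [3] u=2 | in {2,3} | out {0,1,2,3} | prev {2,3} | push {0,1}
  [4] u=3 | in {} | out {} | ==
  [5] u=4 | in {0,1,2,3} | out {1,2} | prev {} | push {}
  [6] u=5 | in {0,1,2,3} | out {0,1,2,3} | prev {} | push {2,3}
  [7] u=0 | in {0,1,2,3} | out {1,2,3} | prev {2,3} | push {5}
  [8] u=1 | in {0,1,2,3} | out {0,1,2} | prev {2} | push {4}
  [9] u=2 | in {0,1,2,3} | out {0,1,2,3} | ==
  [10] u=3 | in {0,1,2,3} | out {0,2} | prev {} | push {}
  [11] u=5 | in {0,1,2,3} | out {0,1,2,3} | ==
  [12] u=4 | in {0,1,2,3} | out {1,2} | ==

Converged values:
  [0] {1,2,3}
  [1] {0,1,2}
  [2] {0,1,2,3}
  [3] {0,2}
  [4] {1,2}
  [5] {0,1,2,3}

{0,1,2,3}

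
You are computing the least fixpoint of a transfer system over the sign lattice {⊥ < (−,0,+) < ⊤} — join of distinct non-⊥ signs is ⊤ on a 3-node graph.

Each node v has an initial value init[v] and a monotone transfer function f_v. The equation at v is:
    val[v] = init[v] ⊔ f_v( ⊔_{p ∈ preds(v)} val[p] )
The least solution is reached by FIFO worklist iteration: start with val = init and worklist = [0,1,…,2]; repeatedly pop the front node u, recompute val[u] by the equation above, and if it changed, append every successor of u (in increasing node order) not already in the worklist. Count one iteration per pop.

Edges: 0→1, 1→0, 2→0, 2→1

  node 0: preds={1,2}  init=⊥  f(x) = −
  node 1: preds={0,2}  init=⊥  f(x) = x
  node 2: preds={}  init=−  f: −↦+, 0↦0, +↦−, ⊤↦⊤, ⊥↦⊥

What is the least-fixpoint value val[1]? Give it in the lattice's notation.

−

Worklist (4 pops):
  #1 pop 0: in=− → − (was ⊥); enqueue []
  #2 pop 1: in=− → − (was ⊥); enqueue [0]
  #3 pop 2: in=⊥ → − (no change)
  #4 pop 0: in=− → − (no change)

Fixpoint:
  val[0] = −
  val[1] = −
  val[2] = −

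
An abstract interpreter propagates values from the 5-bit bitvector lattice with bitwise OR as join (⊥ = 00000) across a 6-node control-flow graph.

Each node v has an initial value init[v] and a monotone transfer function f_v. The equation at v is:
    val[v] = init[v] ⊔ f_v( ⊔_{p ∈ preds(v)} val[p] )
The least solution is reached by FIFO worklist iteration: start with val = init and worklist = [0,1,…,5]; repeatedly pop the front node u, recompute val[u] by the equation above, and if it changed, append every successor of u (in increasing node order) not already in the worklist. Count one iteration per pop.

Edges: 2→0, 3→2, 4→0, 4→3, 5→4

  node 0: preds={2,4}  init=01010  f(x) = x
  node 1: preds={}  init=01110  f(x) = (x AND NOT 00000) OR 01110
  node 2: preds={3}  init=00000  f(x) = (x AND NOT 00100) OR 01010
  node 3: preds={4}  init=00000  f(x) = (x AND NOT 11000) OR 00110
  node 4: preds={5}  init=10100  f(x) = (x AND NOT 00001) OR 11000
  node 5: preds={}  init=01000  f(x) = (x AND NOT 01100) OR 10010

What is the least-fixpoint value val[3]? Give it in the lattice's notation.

Worklist (12 pops):
  #1 pop 0: in=10100 → 11110 (was 01010); enqueue []
  #2 pop 1: in=00000 → 01110 (no change)
  #3 pop 2: in=00000 → 01010 (was 00000); enqueue [0]
  #4 pop 3: in=10100 → 00110 (was 00000); enqueue [2]
  #5 pop 4: in=01000 → 11100 (was 10100); enqueue [3]
  #6 pop 5: in=00000 → 11010 (was 01000); enqueue [4]
  #7 pop 0: in=11110 → 11110 (no change)
  #8 pop 2: in=00110 → 01010 (no change)
  #9 pop 3: in=11100 → 00110 (no change)
  #10 pop 4: in=11010 → 11110 (was 11100); enqueue [0,3]
  #11 pop 0: in=11110 → 11110 (no change)
  #12 pop 3: in=11110 → 00110 (no change)

Fixpoint:
  val[0] = 11110
  val[1] = 01110
  val[2] = 01010
  val[3] = 00110
  val[4] = 11110
  val[5] = 11010

00110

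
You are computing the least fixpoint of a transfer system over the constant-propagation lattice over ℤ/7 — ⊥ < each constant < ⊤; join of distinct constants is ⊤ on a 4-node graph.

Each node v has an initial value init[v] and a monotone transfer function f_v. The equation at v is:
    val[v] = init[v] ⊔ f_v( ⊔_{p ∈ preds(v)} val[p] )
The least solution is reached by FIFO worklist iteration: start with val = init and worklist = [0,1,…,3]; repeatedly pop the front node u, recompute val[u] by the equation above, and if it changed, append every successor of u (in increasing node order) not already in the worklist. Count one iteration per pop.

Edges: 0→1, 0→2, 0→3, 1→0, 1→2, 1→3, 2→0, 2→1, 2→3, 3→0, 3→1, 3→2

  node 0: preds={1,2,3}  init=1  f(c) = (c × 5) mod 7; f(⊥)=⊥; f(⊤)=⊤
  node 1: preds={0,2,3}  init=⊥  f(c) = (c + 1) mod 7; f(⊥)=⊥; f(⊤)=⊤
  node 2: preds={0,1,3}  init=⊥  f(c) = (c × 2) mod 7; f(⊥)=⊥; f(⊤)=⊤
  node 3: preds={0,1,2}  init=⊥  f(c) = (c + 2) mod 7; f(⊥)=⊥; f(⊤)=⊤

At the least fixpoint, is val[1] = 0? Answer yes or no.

no

Worklist (9 pops):
  #1 pop 0: in=⊥ → 1 (no change)
  #2 pop 1: in=1 → 2 (was ⊥); enqueue [0]
  #3 pop 2: in=⊤ → ⊤ (was ⊥); enqueue [1]
  #4 pop 3: in=⊤ → ⊤ (was ⊥); enqueue [2]
  #5 pop 0: in=⊤ → ⊤ (was 1); enqueue [3]
  #6 pop 1: in=⊤ → ⊤ (was 2); enqueue [0]
  #7 pop 2: in=⊤ → ⊤ (no change)
  #8 pop 3: in=⊤ → ⊤ (no change)
  #9 pop 0: in=⊤ → ⊤ (no change)

Fixpoint:
  val[0] = ⊤
  val[1] = ⊤
  val[2] = ⊤
  val[3] = ⊤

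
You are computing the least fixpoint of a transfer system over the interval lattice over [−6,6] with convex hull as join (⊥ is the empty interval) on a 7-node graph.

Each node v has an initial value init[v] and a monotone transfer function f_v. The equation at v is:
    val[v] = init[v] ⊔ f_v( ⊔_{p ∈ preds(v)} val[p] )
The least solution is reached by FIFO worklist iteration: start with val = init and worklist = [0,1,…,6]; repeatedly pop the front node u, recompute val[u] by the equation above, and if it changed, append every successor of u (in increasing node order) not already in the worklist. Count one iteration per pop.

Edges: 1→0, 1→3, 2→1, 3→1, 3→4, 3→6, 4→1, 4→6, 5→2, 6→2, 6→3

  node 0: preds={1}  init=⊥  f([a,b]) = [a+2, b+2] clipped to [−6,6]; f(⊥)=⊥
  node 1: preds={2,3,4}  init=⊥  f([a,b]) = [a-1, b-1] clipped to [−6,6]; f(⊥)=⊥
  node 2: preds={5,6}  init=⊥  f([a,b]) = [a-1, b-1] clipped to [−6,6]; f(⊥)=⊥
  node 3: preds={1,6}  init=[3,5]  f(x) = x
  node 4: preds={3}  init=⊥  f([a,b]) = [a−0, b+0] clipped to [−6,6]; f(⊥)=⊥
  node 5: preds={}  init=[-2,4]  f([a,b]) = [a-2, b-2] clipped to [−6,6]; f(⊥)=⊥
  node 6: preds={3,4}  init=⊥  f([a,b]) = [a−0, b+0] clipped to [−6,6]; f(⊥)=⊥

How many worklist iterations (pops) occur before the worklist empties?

30

Worklist (30 pops):
  #1 pop 0: in=⊥ → ⊥ (no change)
  #2 pop 1: in=[3,5] → [2,4] (was ⊥); enqueue [0]
  #3 pop 2: in=[-2,4] → [-3,3] (was ⊥); enqueue [1]
  #4 pop 3: in=[2,4] → [2,5] (was [3,5]); enqueue []
  #5 pop 4: in=[2,5] → [2,5] (was ⊥); enqueue []
  #6 pop 5: in=⊥ → [-2,4] (no change)
  #7 pop 6: in=[2,5] → [2,5] (was ⊥); enqueue [2,3]
  #8 pop 0: in=[2,4] → [4,6] (was ⊥); enqueue []
  #9 pop 1: in=[-3,5] → [-4,4] (was [2,4]); enqueue [0]
  #10 pop 2: in=[-2,5] → [-3,4] (was [-3,3]); enqueue [1]
  #11 pop 3: in=[-4,5] → [-4,5] (was [2,5]); enqueue [4,6]
  #12 pop 0: in=[-4,4] → [-2,6] (was [4,6]); enqueue []
  #13 pop 1: in=[-4,5] → [-5,4] (was [-4,4]); enqueue [0,3]
  #14 pop 4: in=[-4,5] → [-4,5] (was [2,5]); enqueue [1]
  #15 pop 6: in=[-4,5] → [-4,5] (was [2,5]); enqueue [2]
  #16 pop 0: in=[-5,4] → [-3,6] (was [-2,6]); enqueue []
  #17 pop 3: in=[-5,5] → [-5,5] (was [-4,5]); enqueue [4,6]
  #18 pop 1: in=[-5,5] → [-6,4] (was [-5,4]); enqueue [0,3]
  #19 pop 2: in=[-4,5] → [-5,4] (was [-3,4]); enqueue [1]
  #20 pop 4: in=[-5,5] → [-5,5] (was [-4,5]); enqueue []
  #21 pop 6: in=[-5,5] → [-5,5] (was [-4,5]); enqueue [2]
  #22 pop 0: in=[-6,4] → [-4,6] (was [-3,6]); enqueue []
  #23 pop 3: in=[-6,5] → [-6,5] (was [-5,5]); enqueue [4,6]
  #24 pop 1: in=[-6,5] → [-6,4] (no change)
  #25 pop 2: in=[-5,5] → [-6,4] (was [-5,4]); enqueue [1]
  #26 pop 4: in=[-6,5] → [-6,5] (was [-5,5]); enqueue []
  #27 pop 6: in=[-6,5] → [-6,5] (was [-5,5]); enqueue [2,3]
  #28 pop 1: in=[-6,5] → [-6,4] (no change)
  #29 pop 2: in=[-6,5] → [-6,4] (no change)
  #30 pop 3: in=[-6,5] → [-6,5] (no change)

Fixpoint:
  val[0] = [-4,6]
  val[1] = [-6,4]
  val[2] = [-6,4]
  val[3] = [-6,5]
  val[4] = [-6,5]
  val[5] = [-2,4]
  val[6] = [-6,5]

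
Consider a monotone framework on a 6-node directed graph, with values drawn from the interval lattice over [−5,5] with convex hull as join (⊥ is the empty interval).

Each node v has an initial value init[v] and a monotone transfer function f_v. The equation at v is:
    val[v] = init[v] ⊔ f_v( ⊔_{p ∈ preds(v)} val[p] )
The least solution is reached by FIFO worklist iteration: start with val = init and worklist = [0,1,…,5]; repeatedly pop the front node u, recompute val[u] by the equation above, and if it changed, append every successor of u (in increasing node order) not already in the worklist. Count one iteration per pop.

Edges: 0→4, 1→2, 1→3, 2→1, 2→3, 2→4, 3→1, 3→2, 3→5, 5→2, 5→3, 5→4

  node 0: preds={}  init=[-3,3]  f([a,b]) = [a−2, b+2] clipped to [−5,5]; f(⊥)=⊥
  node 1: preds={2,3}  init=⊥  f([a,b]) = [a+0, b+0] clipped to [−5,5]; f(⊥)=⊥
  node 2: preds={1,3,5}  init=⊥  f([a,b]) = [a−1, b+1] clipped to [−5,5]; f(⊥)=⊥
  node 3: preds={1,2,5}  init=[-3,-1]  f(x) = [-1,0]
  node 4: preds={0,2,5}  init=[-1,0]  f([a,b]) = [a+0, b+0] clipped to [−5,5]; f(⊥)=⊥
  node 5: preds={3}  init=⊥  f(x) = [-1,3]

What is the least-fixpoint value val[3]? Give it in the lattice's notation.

[-3,0]

Trace (17 dequeues):
  [1] u=0 | in ⊥ | out [-3,3] | ==
  [2] u=1 | in [-3,-1] | out [-3,-1] | prev ⊥ | push {}
  [3] u=2 | in [-3,-1] | out [-4,0] | prev ⊥ | push {1}
  [4] u=3 | in [-4,0] | out [-3,0] | prev [-3,-1] | push {2}
  [5] u=4 | in [-4,3] | out [-4,3] | prev [-1,0] | push {}
  [6] u=5 | in [-3,0] | out [-1,3] | prev ⊥ | push {3,4}
  [7] u=1 | in [-4,0] | out [-4,0] | prev [-3,-1] | push {}
  [8] u=2 | in [-4,3] | out [-5,4] | prev [-4,0] | push {1}
  [9] u=3 | in [-5,4] | out [-3,0] | ==
  [10] u=4 | in [-5,4] | out [-5,4] | prev [-4,3] | push {}
  [11] u=1 | in [-5,4] | out [-5,4] | prev [-4,0] | push {2,3}
  [12] u=2 | in [-5,4] | out [-5,5] | prev [-5,4] | push {1,4}
  [13] u=3 | in [-5,5] | out [-3,0] | ==
  [14] u=1 | in [-5,5] | out [-5,5] | prev [-5,4] | push {2,3}
  [15] u=4 | in [-5,5] | out [-5,5] | prev [-5,4] | push {}
  [16] u=2 | in [-5,5] | out [-5,5] | ==
  [17] u=3 | in [-5,5] | out [-3,0] | ==

Converged values:
  [0] [-3,3]
  [1] [-5,5]
  [2] [-5,5]
  [3] [-3,0]
  [4] [-5,5]
  [5] [-1,3]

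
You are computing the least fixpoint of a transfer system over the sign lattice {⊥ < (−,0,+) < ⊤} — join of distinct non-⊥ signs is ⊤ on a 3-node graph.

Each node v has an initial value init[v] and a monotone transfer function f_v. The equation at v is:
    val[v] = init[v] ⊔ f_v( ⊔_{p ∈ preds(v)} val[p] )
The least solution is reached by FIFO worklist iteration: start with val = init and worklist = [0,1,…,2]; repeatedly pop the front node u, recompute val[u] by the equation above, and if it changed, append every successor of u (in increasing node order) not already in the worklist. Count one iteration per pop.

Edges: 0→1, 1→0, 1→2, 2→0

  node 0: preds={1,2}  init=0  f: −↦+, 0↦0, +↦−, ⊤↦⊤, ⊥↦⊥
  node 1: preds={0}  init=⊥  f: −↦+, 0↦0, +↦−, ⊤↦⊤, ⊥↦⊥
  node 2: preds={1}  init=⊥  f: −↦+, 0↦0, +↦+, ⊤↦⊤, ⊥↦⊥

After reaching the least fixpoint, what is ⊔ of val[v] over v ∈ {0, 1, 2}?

0

Worklist (4 pops):
  #1 pop 0: in=⊥ → 0 (no change)
  #2 pop 1: in=0 → 0 (was ⊥); enqueue [0]
  #3 pop 2: in=0 → 0 (was ⊥); enqueue []
  #4 pop 0: in=0 → 0 (no change)

Fixpoint:
  val[0] = 0
  val[1] = 0
  val[2] = 0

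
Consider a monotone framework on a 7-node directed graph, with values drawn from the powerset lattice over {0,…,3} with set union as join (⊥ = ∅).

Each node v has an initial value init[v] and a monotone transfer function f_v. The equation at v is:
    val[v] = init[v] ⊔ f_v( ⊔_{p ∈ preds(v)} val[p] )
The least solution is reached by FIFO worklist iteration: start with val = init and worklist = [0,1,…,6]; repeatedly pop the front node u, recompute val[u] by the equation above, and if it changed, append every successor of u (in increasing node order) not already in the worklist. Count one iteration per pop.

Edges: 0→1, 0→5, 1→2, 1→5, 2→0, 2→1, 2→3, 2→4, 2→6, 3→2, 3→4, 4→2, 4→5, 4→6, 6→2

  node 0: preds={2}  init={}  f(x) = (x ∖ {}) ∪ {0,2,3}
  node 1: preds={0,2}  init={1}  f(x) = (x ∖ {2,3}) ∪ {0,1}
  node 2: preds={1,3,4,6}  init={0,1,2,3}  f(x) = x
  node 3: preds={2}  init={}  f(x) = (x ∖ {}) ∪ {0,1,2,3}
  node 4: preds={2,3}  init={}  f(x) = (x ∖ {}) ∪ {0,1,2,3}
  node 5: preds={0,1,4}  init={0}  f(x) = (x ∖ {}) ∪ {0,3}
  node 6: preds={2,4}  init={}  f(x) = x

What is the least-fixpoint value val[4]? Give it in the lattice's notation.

Iteration log — 8 steps:
  step 1. node 0  ⊔preds={0,1,2,3}  new={0,1,2,3}  old={}  +wl: 
  step 2. node 1  ⊔preds={0,1,2,3}  new={0,1}  old={1}  +wl: 
  step 3. node 2  ⊔preds={0,1}  new={0,1,2,3}  stable
  step 4. node 3  ⊔preds={0,1,2,3}  new={0,1,2,3}  old={}  +wl: 2
  step 5. node 4  ⊔preds={0,1,2,3}  new={0,1,2,3}  old={}  +wl: 
  step 6. node 5  ⊔preds={0,1,2,3}  new={0,1,2,3}  old={0}  +wl: 
  step 7. node 6  ⊔preds={0,1,2,3}  new={0,1,2,3}  old={}  +wl: 
  step 8. node 2  ⊔preds={0,1,2,3}  new={0,1,2,3}  stable

Least fixpoint reached:
  node 0: {0,1,2,3}
  node 1: {0,1}
  node 2: {0,1,2,3}
  node 3: {0,1,2,3}
  node 4: {0,1,2,3}
  node 5: {0,1,2,3}
  node 6: {0,1,2,3}

{0,1,2,3}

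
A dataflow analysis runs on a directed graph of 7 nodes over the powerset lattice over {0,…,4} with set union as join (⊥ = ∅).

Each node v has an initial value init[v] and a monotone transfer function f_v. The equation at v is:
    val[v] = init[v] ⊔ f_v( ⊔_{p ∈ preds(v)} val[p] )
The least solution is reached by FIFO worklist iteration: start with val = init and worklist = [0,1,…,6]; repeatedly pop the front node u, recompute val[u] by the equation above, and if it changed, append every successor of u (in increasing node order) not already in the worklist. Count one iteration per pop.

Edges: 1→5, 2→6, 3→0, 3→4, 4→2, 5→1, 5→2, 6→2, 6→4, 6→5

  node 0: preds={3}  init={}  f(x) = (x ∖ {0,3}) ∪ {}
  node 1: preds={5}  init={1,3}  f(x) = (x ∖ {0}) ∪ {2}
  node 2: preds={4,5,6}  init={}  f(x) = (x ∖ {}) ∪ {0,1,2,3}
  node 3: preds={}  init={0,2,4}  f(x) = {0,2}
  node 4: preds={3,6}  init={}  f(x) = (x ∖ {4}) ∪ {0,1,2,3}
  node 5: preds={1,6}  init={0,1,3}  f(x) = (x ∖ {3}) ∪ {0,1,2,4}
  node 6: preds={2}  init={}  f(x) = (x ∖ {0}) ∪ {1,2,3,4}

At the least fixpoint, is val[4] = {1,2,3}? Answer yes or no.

Worklist (12 pops):
  #1 pop 0: in={0,2,4} → {2,4} (was {}); enqueue []
  #2 pop 1: in={0,1,3} → {1,2,3} (was {1,3}); enqueue []
  #3 pop 2: in={0,1,3} → {0,1,2,3} (was {}); enqueue []
  #4 pop 3: in={} → {0,2,4} (no change)
  #5 pop 4: in={0,2,4} → {0,1,2,3} (was {}); enqueue [2]
  #6 pop 5: in={1,2,3} → {0,1,2,3,4} (was {0,1,3}); enqueue [1]
  #7 pop 6: in={0,1,2,3} → {1,2,3,4} (was {}); enqueue [4,5]
  #8 pop 2: in={0,1,2,3,4} → {0,1,2,3,4} (was {0,1,2,3}); enqueue [6]
  #9 pop 1: in={0,1,2,3,4} → {1,2,3,4} (was {1,2,3}); enqueue []
  #10 pop 4: in={0,1,2,3,4} → {0,1,2,3} (no change)
  #11 pop 5: in={1,2,3,4} → {0,1,2,3,4} (no change)
  #12 pop 6: in={0,1,2,3,4} → {1,2,3,4} (no change)

Fixpoint:
  val[0] = {2,4}
  val[1] = {1,2,3,4}
  val[2] = {0,1,2,3,4}
  val[3] = {0,2,4}
  val[4] = {0,1,2,3}
  val[5] = {0,1,2,3,4}
  val[6] = {1,2,3,4}

no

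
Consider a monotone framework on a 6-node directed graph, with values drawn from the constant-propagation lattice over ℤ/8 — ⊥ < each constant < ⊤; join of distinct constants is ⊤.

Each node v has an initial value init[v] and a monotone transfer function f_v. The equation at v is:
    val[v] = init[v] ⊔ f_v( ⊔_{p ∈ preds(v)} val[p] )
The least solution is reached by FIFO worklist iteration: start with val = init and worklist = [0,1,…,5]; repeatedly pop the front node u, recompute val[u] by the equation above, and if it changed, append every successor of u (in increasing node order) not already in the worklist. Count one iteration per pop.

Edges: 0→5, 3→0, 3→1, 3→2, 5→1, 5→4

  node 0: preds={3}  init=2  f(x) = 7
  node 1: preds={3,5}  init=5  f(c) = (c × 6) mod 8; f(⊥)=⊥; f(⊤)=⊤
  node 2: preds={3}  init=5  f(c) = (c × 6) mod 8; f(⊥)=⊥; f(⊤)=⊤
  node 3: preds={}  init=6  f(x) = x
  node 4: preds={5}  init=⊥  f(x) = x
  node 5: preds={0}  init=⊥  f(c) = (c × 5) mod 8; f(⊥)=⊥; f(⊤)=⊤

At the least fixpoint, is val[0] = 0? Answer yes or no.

no

Trace (8 dequeues):
  [1] u=0 | in 6 | out ⊤ | prev 2 | push {}
  [2] u=1 | in 6 | out ⊤ | prev 5 | push {}
  [3] u=2 | in 6 | out ⊤ | prev 5 | push {}
  [4] u=3 | in ⊥ | out 6 | ==
  [5] u=4 | in ⊥ | out ⊥ | ==
  [6] u=5 | in ⊤ | out ⊤ | prev ⊥ | push {1,4}
  [7] u=1 | in ⊤ | out ⊤ | ==
  [8] u=4 | in ⊤ | out ⊤ | prev ⊥ | push {}

Converged values:
  [0] ⊤
  [1] ⊤
  [2] ⊤
  [3] 6
  [4] ⊤
  [5] ⊤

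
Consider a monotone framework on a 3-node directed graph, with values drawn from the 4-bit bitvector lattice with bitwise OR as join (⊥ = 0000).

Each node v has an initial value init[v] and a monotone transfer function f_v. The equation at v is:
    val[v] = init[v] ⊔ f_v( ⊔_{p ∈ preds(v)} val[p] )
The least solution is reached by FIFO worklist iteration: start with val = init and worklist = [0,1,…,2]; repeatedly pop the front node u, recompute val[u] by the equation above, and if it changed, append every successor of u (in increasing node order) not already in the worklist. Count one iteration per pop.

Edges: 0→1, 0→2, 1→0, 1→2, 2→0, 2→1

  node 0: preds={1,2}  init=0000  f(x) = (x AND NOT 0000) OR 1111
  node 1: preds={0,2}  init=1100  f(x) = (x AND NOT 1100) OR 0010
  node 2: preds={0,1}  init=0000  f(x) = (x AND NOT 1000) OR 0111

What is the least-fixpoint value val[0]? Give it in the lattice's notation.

1111

Iteration log — 5 steps:
  step 1. node 0  ⊔preds=1100  new=1111  old=0000  +wl: 
  step 2. node 1  ⊔preds=1111  new=1111  old=1100  +wl: 0
  step 3. node 2  ⊔preds=1111  new=0111  old=0000  +wl: 1
  step 4. node 0  ⊔preds=1111  new=1111  stable
  step 5. node 1  ⊔preds=1111  new=1111  stable

Least fixpoint reached:
  node 0: 1111
  node 1: 1111
  node 2: 0111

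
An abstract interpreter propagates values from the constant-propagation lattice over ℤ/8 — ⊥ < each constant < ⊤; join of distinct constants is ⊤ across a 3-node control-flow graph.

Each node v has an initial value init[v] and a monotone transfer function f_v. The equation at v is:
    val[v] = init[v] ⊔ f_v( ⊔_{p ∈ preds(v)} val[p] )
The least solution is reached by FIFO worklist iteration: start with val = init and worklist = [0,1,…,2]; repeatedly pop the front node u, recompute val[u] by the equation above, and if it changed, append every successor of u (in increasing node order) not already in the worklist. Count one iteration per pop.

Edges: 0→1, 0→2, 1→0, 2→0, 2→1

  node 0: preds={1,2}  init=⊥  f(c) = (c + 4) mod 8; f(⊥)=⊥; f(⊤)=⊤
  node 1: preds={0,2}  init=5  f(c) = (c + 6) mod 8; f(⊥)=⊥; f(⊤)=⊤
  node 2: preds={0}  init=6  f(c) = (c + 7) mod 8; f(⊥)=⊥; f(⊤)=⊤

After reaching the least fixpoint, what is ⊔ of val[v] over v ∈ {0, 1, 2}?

Trace (5 dequeues):
  [1] u=0 | in ⊤ | out ⊤ | prev ⊥ | push {}
  [2] u=1 | in ⊤ | out ⊤ | prev 5 | push {0}
  [3] u=2 | in ⊤ | out ⊤ | prev 6 | push {1}
  [4] u=0 | in ⊤ | out ⊤ | ==
  [5] u=1 | in ⊤ | out ⊤ | ==

Converged values:
  [0] ⊤
  [1] ⊤
  [2] ⊤

⊤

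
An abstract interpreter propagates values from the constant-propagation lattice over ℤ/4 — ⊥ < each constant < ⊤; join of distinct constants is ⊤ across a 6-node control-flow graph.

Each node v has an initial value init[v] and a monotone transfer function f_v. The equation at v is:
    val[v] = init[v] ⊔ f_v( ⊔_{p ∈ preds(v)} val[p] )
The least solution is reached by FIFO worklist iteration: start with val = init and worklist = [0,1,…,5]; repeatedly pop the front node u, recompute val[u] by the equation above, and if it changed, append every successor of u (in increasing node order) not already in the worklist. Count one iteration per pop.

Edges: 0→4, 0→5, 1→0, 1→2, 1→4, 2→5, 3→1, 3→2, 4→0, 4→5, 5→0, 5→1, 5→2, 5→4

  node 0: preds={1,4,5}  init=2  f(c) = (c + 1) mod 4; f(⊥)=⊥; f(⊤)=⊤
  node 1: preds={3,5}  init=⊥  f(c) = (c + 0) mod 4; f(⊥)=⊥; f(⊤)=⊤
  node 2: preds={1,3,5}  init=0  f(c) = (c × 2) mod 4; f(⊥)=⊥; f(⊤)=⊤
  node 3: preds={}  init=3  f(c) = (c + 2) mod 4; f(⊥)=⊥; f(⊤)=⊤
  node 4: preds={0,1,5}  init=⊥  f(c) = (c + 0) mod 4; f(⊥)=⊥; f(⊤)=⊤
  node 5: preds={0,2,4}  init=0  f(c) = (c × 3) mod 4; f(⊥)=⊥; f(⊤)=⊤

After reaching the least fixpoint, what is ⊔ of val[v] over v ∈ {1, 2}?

Worklist (10 pops):
  #1 pop 0: in=0 → ⊤ (was 2); enqueue []
  #2 pop 1: in=⊤ → ⊤ (was ⊥); enqueue [0]
  #3 pop 2: in=⊤ → ⊤ (was 0); enqueue []
  #4 pop 3: in=⊥ → 3 (no change)
  #5 pop 4: in=⊤ → ⊤ (was ⊥); enqueue []
  #6 pop 5: in=⊤ → ⊤ (was 0); enqueue [1,2,4]
  #7 pop 0: in=⊤ → ⊤ (no change)
  #8 pop 1: in=⊤ → ⊤ (no change)
  #9 pop 2: in=⊤ → ⊤ (no change)
  #10 pop 4: in=⊤ → ⊤ (no change)

Fixpoint:
  val[0] = ⊤
  val[1] = ⊤
  val[2] = ⊤
  val[3] = 3
  val[4] = ⊤
  val[5] = ⊤

⊤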